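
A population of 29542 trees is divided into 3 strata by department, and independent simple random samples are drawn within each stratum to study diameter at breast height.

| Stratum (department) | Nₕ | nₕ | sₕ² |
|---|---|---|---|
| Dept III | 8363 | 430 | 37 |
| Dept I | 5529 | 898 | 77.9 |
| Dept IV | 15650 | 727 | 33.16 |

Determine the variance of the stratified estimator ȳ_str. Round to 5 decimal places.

0.02129

Var(ȳ_str) = Σₕ Wₕ²(1 − fₕ)sₕ²/nₕ with Wₕ = Nₕ/N, N = 29542.
Dept III: Wₕ = 0.28308848; term = 0.28308848²·(1 − 0.05141696)·37/430 = 0.0065411338.
Dept I: Wₕ = 0.18715727; term = 0.18715727²·(1 − 0.16241635)·77.9/898 = 0.0025450874.
Dept IV: Wₕ = 0.52975425; term = 0.52975425²·(1 − 0.04645367)·33.16/727 = 0.012205928.
Sum = 0.021292149.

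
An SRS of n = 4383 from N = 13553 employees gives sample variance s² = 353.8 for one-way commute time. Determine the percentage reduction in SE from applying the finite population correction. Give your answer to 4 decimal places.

17.7441

f = n/N = 4383/13553 = 0.32339703.
SE_no-fpc = √(s²/n) = 0.28411436; SE_fpc = √((1−f)s²/n) = 0.23370076.
Ratio = √(1−f) = 0.82255879. Reduction = 100·(1 − 0.82255879) = 17.7441%.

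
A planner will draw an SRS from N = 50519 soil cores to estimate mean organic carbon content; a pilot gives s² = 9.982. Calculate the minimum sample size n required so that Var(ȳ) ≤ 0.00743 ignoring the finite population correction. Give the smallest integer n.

1344

Without fpc, n₀ = s²/D = 9.982/0.00743 = 1343.4724.
Rounding up, n = 1344.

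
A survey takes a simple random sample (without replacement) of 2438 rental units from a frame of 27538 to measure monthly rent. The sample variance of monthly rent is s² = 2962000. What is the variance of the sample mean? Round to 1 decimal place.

1107.4

Under SRS without replacement, Var(ȳ) = (1 − f)·s²/n with f = n/N = 2438/27538 = 0.08853221.
Var(ȳ) = (1 − 0.08853221)·2962000/2438 = 0.91146779·1214.9303 = 1107.3698.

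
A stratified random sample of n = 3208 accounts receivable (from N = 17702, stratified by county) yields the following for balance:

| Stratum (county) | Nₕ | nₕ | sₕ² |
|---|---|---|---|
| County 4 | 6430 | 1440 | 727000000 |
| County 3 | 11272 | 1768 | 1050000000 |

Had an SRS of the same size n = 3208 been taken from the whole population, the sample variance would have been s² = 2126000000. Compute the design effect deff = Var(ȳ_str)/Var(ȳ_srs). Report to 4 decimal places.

0.4694

Var(ȳ_str) = Σ Wₕ²(1−fₕ)sₕ²/nₕ with Wₕ = Nₕ/17702:
  County 4: (6430/17702)²·(1−1440/6430)·727000000/1440 = 51693.836
  County 3: (11272/17702)²·(1−1768/11272)·1050000000/1768 = 203034.47
  → Var(ȳ_str) = 254728.31.
Var(ȳ_srs) = (1 − 3208/17702)·2126000000/3208 = 542618.78.
deff = 254728.31 / 542618.78 = 0.4694.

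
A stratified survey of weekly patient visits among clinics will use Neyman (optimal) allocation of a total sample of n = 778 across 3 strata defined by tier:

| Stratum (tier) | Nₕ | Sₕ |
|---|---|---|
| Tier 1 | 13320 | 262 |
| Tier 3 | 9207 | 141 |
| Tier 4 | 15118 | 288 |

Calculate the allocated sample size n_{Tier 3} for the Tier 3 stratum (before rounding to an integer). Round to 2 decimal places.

Neyman allocation: nₕ = n·NₕSₕ / Σⱼ NⱼSⱼ.
Σ NⱼSⱼ = 13320·262 + 9207·141 + 15118·288 = 9.142011 × 10^6.
n_{Tier 3} = 778·9207·141 / (9.142011 × 10^6) = 110.48.

110.48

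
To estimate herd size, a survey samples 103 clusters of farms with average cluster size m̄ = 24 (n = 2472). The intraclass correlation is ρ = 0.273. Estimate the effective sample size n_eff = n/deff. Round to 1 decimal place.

deff = 1 + (24 − 1)·0.273 = 1 + 6.279 = 7.279.
n_eff = 2472 / 7.279 = 339.6.

339.6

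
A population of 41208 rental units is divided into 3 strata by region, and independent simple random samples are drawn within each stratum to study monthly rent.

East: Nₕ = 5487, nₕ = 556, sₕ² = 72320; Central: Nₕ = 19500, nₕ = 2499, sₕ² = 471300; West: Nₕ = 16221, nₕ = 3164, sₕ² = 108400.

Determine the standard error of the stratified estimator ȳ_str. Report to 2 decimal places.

Var(ȳ_str) = Σₕ Wₕ²(1 − fₕ)sₕ²/nₕ with Wₕ = Nₕ/N, N = 41208.
East: Wₕ = 0.13315376; term = 0.13315376²·(1 − 0.10133042)·72320/556 = 2.0724808.
Central: Wₕ = 0.47320909; term = 0.47320909²·(1 − 0.12815385)·471300/2499 = 36.819441.
West: Wₕ = 0.39363716; term = 0.39363716²·(1 − 0.19505579)·108400/3164 = 4.2731758.
Sum = 43.165098.
SE = √(43.165098) = 6.57.

6.57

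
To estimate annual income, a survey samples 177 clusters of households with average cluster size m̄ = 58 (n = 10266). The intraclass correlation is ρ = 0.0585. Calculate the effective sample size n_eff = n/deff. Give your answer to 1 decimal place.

deff = 1 + (58 − 1)·0.0585 = 1 + 3.3345 = 4.3345.
n_eff = 10266 / 4.3345 = 2368.4.

2368.4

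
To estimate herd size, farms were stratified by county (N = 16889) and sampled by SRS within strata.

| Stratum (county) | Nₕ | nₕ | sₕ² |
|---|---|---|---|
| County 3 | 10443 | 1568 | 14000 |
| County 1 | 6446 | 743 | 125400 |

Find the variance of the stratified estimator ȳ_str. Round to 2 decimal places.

24.65

Var(ȳ_str) = Σₕ Wₕ²(1 − fₕ)sₕ²/nₕ with Wₕ = Nₕ/N, N = 16889.
County 3: Wₕ = 0.61833146; term = 0.61833146²·(1 − 0.15014842)·14000/1568 = 2.9011337.
County 1: Wₕ = 0.38166854; term = 0.38166854²·(1 − 0.11526528)·125400/743 = 21.751766.
Sum = 24.6529.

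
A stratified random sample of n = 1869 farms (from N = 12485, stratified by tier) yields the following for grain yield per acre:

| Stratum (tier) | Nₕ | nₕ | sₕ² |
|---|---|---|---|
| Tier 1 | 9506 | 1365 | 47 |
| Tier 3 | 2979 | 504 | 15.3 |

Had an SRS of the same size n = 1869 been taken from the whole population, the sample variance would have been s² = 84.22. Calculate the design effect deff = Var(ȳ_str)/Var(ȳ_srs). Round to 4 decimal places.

Var(ȳ_str) = Σ Wₕ²(1−fₕ)sₕ²/nₕ with Wₕ = Nₕ/12485:
  Tier 1: (9506/12485)²·(1−1365/9506)·47/1365 = 0.017094786
  Tier 3: (2979/12485)²·(1−504/2979)·15.3/504 = 0.0014359176
  → Var(ȳ_str) = 0.018530704.
Var(ȳ_srs) = (1 − 1869/12485)·84.22/1869 = 0.038315835.
deff = 0.018530704 / 0.038315835 = 0.4836.

0.4836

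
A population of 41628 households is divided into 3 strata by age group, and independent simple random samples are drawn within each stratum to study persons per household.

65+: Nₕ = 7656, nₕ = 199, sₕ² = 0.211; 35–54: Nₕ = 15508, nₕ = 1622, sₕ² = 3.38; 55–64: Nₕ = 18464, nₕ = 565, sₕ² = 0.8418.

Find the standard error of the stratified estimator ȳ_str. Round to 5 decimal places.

Var(ȳ_str) = Σₕ Wₕ²(1 − fₕ)sₕ²/nₕ with Wₕ = Nₕ/N, N = 41628.
65+: Wₕ = 0.18391467; term = 0.18391467²·(1 − 0.02599269)·0.211/199 = 3.4932073 × 10^-5.
35–54: Wₕ = 0.37253771; term = 0.37253771²·(1 − 0.10459118)·3.38/1622 = 2.5895703 × 10^-4.
55–64: Wₕ = 0.44354761; term = 0.44354761²·(1 − 0.03060009)·0.8418/565 = 2.8414757 × 10^-4.
Sum = 5.7803667 × 10^-4.
SE = √(5.7803667 × 10^-4) = 0.02404.

0.02404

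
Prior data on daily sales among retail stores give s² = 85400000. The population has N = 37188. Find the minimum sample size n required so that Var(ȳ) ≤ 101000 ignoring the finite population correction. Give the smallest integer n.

Without fpc, n₀ = s²/D = 85400000/101000 = 845.5446.
Rounding up, n = 846.

846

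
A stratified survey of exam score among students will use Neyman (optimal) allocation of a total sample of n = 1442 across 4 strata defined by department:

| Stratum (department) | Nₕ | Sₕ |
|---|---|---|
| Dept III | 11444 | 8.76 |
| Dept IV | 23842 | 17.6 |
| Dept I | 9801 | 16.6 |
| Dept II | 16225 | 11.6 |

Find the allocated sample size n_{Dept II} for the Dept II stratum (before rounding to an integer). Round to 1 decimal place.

Neyman allocation: nₕ = n·NₕSₕ / Σⱼ NⱼSⱼ.
Σ NⱼSⱼ = 11444·8.76 + 23842·17.6 + 9801·16.6 + 16225·11.6 = 870775.24.
n_{Dept II} = 1442·16225·11.6 / 870775.24 = 311.7.

311.7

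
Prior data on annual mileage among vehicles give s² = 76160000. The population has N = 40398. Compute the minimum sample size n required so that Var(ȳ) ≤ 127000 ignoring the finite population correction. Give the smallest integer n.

600

Without fpc, n₀ = s²/D = 76160000/127000 = 599.6850.
Rounding up, n = 600.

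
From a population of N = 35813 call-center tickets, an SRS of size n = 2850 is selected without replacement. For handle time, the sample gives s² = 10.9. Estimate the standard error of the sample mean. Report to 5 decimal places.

0.05933

Under SRS without replacement, Var(ȳ) = (1 − f)·s²/n with f = n/N = 2850/35813 = 0.07958004.
Var(ȳ) = (1 − 0.07958004)·10.9/2850 = 0.92041996·0.0038245614 = 0.0035202027.
SE(ȳ) = √(0.0035202027) = 0.05933.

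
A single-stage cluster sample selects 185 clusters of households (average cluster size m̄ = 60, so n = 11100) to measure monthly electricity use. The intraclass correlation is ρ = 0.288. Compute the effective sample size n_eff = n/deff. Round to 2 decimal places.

deff = 1 + (60 − 1)·0.288 = 1 + 16.992 = 17.992.
n_eff = 11100 / 17.992 = 616.94.

616.94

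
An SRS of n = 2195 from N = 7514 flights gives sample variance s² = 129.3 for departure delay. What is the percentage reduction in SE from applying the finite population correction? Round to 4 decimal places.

f = n/N = 2195/7514 = 0.29212137.
SE_no-fpc = √(s²/n) = 0.24270683; SE_fpc = √((1−f)s²/n) = 0.20420266.
Ratio = √(1−f) = 0.84135523. Reduction = 100·(1 − 0.84135523) = 15.8645%.

15.8645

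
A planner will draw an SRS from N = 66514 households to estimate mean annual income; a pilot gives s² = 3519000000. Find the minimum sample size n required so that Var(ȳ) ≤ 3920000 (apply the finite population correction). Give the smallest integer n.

Without fpc, n₀ = s²/D = 3519000000/3920000 = 897.7041.
With fpc, (1 − n/N)·s²/n ≤ D requires n ≥ n₀/(1 + n₀/N) = 897.7041/(1 + 897.7041/66514) = 885.7496.
Rounding up, n = 886.

886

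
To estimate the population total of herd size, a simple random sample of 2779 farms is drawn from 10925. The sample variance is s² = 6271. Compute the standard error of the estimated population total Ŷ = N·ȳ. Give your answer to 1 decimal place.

Var(Ŷ) = N²·Var(ȳ) = N²·(1 − n/N)·s²/n.
f = 2779/10925 = 0.25437071; Var(ȳ) = 0.74562929·6271/2779 = 1.6825625.
Var(Ŷ) = 10925² · 1.6825625 = 2.008233 × 10^8.
SE(Ŷ) = √(2.008233 × 10^8) = 14171.2.

14171.2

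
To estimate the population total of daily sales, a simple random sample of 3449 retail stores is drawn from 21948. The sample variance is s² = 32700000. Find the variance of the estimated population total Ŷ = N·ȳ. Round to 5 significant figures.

Var(Ŷ) = N²·Var(ȳ) = N²·(1 − n/N)·s²/n.
f = 3449/21948 = 0.15714416; Var(ȳ) = 0.84285584·32700000/3449 = 7991.1238.
Var(Ŷ) = 21948² · 7991.1238 = 3.8494418 × 10^12.

3.8494 × 10^12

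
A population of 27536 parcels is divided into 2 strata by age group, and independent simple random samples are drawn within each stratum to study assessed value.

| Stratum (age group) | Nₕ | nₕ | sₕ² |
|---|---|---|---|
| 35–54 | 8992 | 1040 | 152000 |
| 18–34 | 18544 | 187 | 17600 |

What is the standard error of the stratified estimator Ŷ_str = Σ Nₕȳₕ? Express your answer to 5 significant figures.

Var(Ŷ_str) = Σₕ Nₕ²(1 − fₕ)sₕ²/nₕ.
35–54: 8992²·(1 − 1040/8992)·152000/1040 = 1.0450641 × 10^10.
18–34: 18544²·(1 − 187/18544)·17600/187 = 3.2038796 × 10^10.
Sum = 4.2489437 × 10^10.
SE = √(4.2489437 × 10^10) = 206130.

206130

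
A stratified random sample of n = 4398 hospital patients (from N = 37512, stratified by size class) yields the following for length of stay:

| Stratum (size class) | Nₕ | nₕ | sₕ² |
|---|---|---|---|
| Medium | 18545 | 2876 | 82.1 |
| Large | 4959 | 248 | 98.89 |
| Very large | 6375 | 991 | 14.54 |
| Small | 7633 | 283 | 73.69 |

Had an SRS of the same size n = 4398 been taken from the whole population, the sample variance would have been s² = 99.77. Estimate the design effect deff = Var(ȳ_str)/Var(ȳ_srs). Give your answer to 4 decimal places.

1.1612

Var(ȳ_str) = Σ Wₕ²(1−fₕ)sₕ²/nₕ with Wₕ = Nₕ/37512:
  Medium: (18545/37512)²·(1−2876/18545)·82.1/2876 = 0.0058949748
  Large: (4959/37512)²·(1−248/4959)·98.89/248 = 0.0066201445
  Very large: (6375/37512)²·(1−991/6375)·14.54/991 = 3.5787845 × 10^-4
  Small: (7633/37512)²·(1−283/7633)·73.69/283 = 0.0103816
  → Var(ȳ_str) = 0.023254598.
Var(ȳ_srs) = (1 − 4398/37512)·99.77/4398 = 0.020025629.
deff = 0.023254598 / 0.020025629 = 1.1612.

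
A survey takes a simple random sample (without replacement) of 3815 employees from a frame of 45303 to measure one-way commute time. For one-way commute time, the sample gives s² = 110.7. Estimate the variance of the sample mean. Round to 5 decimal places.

Under SRS without replacement, Var(ȳ) = (1 − f)·s²/n with f = n/N = 3815/45303 = 0.08421076.
Var(ȳ) = (1 − 0.08421076)·110.7/3815 = 0.91578924·0.029017038 = 0.026573491.

0.02657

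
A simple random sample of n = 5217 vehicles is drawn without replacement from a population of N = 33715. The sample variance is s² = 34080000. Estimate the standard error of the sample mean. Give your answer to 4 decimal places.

Under SRS without replacement, Var(ȳ) = (1 − f)·s²/n with f = n/N = 5217/33715 = 0.15473825.
Var(ȳ) = (1 − 0.15473825)·34080000/5217 = 0.84526175·6532.4899 = 5521.6639.
SE(ȳ) = √(5521.6639) = 74.3079.

74.3079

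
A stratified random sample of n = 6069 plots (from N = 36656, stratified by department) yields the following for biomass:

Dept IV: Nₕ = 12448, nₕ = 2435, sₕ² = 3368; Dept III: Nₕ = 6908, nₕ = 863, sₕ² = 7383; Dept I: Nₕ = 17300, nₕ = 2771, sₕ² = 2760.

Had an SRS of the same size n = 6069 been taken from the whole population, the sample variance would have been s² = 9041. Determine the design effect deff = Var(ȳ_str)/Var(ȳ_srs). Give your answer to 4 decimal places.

0.4670

Var(ȳ_str) = Σ Wₕ²(1−fₕ)sₕ²/nₕ with Wₕ = Nₕ/36656:
  Dept IV: (12448/36656)²·(1−2435/12448)·3368/2435 = 0.12830594
  Dept III: (6908/36656)²·(1−863/6908)·7383/863 = 0.26587687
  Dept I: (17300/36656)²·(1−2771/17300)·2760/2771 = 0.18632204
  → Var(ȳ_str) = 0.58050485.
Var(ȳ_srs) = (1 − 6069/36656)·9041/6069 = 1.2430573.
deff = 0.58050485 / 1.2430573 = 0.4670.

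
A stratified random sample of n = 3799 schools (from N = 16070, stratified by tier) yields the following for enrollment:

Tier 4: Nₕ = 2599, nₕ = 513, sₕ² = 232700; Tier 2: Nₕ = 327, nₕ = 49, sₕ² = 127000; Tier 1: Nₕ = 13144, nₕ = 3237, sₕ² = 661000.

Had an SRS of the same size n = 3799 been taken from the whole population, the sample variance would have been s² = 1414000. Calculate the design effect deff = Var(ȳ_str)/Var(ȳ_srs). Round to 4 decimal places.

0.3990

Var(ȳ_str) = Σ Wₕ²(1−fₕ)sₕ²/nₕ with Wₕ = Nₕ/16070:
  Tier 4: (2599/16070)²·(1−513/2599)·232700/513 = 9.5228698
  Tier 2: (327/16070)²·(1−49/327)·127000/49 = 0.91236462
  Tier 1: (13144/16070)²·(1−3237/13144)·661000/3237 = 102.96668
  → Var(ȳ_str) = 113.40191.
Var(ȳ_srs) = (1 − 3799/16070)·1414000/3799 = 284.21317.
deff = 113.40191 / 284.21317 = 0.3990.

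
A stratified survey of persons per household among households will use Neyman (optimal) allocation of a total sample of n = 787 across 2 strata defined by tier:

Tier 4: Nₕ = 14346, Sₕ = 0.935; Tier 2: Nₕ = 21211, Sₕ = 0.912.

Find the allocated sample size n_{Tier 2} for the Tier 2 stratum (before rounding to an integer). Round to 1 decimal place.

Neyman allocation: nₕ = n·NₕSₕ / Σⱼ NⱼSⱼ.
Σ NⱼSⱼ = 14346·0.935 + 21211·0.912 = 32757.942.
n_{Tier 2} = 787·21211·0.912 / 32757.942 = 464.7.

464.7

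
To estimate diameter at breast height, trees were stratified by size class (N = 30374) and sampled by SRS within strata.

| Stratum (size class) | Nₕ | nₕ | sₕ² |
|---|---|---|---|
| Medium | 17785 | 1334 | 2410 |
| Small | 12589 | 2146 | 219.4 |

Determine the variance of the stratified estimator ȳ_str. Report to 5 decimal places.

Var(ȳ_str) = Σₕ Wₕ²(1 − fₕ)sₕ²/nₕ with Wₕ = Nₕ/N, N = 30374.
Medium: Wₕ = 0.58553368; term = 0.58553368²·(1 − 0.07500703)·2410/1334 = 0.57293243.
Small: Wₕ = 0.41446632; term = 0.41446632²·(1 − 0.17046628)·219.4/2146 = 0.014568654.
Sum = 0.58750108.

0.58750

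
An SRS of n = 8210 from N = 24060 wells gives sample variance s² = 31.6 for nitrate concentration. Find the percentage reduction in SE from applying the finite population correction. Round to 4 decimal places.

18.8354

f = n/N = 8210/24060 = 0.34123026.
SE_no-fpc = √(s²/n) = 0.062040025; SE_fpc = √((1−f)s²/n) = 0.050354558.
Ratio = √(1−f) = 0.81164632. Reduction = 100·(1 − 0.81164632) = 18.8354%.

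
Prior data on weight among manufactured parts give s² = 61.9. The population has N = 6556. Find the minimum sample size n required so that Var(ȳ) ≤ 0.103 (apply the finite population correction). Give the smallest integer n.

Without fpc, n₀ = s²/D = 61.9/0.103 = 600.9709.
With fpc, (1 − n/N)·s²/n ≤ D requires n ≥ n₀/(1 + n₀/N) = 600.9709/(1 + 600.9709/6556) = 550.5074.
Rounding up, n = 551.

551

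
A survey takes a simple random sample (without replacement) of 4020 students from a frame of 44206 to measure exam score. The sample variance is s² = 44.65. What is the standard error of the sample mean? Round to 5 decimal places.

Under SRS without replacement, Var(ȳ) = (1 − f)·s²/n with f = n/N = 4020/44206 = 0.09093788.
Var(ȳ) = (1 − 0.09093788)·44.65/4020 = 0.90906212·0.011106965 = 0.010096921.
SE(ȳ) = √(0.010096921) = 0.10048.

0.10048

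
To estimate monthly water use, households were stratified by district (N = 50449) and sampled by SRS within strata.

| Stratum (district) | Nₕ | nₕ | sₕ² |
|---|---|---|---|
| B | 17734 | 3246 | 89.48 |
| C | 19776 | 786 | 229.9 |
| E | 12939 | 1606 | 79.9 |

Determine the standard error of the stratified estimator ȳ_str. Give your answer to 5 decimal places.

0.22093

Var(ȳ_str) = Σₕ Wₕ²(1 − fₕ)sₕ²/nₕ with Wₕ = Nₕ/N, N = 50449.
B: Wₕ = 0.35152332; term = 0.35152332²·(1 − 0.18303823)·89.48/3246 = 0.0027828351.
C: Wₕ = 0.39199984; term = 0.39199984²·(1 − 0.03974515)·229.9/786 = 0.043159332.
E: Wₕ = 0.25647684; term = 0.25647684²·(1 − 0.12412087)·79.9/1606 = 0.0028664325.
Sum = 0.0488086.
SE = √(0.0488086) = 0.22093.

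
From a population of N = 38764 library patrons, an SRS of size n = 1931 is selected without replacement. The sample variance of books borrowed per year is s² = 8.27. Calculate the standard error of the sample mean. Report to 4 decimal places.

0.0638

Under SRS without replacement, Var(ȳ) = (1 − f)·s²/n with f = n/N = 1931/38764 = 0.04981426.
Var(ȳ) = (1 − 0.04981426)·8.27/1931 = 0.95018574·0.004282755 = 0.0040694128.
SE(ȳ) = √(0.0040694128) = 0.0638.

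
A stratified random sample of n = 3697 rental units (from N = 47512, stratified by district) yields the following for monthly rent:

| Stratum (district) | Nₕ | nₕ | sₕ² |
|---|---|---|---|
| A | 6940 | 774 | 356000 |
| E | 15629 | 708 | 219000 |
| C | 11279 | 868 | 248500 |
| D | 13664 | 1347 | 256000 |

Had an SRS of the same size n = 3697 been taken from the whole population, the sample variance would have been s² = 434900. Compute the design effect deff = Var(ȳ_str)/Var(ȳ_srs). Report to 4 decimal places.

Var(ȳ_str) = Σ Wₕ²(1−fₕ)sₕ²/nₕ with Wₕ = Nₕ/47512:
  A: (6940/47512)²·(1−774/6940)·356000/774 = 8.7189744
  E: (15629/47512)²·(1−708/15629)·219000/708 = 31.954598
  C: (11279/47512)²·(1−868/11279)·248500/868 = 14.892345
  D: (13664/47512)²·(1−1347/13664)·256000/1347 = 14.169305
  → Var(ȳ_str) = 69.735222.
Var(ȳ_srs) = (1 − 3697/47512)·434900/3697 = 108.48244.
deff = 69.735222 / 108.48244 = 0.6428.

0.6428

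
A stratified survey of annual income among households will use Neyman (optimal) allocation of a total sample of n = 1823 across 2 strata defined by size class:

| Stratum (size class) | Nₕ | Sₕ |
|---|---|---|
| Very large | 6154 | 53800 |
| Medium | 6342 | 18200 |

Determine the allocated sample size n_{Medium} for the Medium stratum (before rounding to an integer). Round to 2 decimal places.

471.25

Neyman allocation: nₕ = n·NₕSₕ / Σⱼ NⱼSⱼ.
Σ NⱼSⱼ = 6154·53800 + 6342·18200 = 4.465096 × 10^8.
n_{Medium} = 1823·6342·18200 / (4.465096 × 10^8) = 471.25.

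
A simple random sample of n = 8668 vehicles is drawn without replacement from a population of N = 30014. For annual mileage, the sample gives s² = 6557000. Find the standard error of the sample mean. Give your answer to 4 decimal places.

23.1947

Under SRS without replacement, Var(ȳ) = (1 − f)·s²/n with f = n/N = 8668/30014 = 0.28879856.
Var(ȳ) = (1 − 0.28879856)·6557000/8668 = 0.71120144·756.46054 = 537.99583.
SE(ȳ) = √(537.99583) = 23.1947.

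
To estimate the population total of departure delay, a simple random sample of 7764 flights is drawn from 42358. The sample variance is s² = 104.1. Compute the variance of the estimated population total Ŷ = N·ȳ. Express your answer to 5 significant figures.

1.9647 × 10^7

Var(Ŷ) = N²·Var(ȳ) = N²·(1 − n/N)·s²/n.
f = 7764/42358 = 0.18329477; Var(ȳ) = 0.81670523·104.1/7764 = 0.010950414.
Var(Ŷ) = 42358² · 0.010950414 = 1.9647235 × 10^7.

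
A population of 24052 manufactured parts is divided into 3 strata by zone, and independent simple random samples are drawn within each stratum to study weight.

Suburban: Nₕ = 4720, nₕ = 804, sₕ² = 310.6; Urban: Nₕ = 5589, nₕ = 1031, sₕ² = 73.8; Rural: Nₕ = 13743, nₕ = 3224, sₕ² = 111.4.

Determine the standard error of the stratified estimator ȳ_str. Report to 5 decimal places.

0.15534

Var(ȳ_str) = Σₕ Wₕ²(1 − fₕ)sₕ²/nₕ with Wₕ = Nₕ/N, N = 24052.
Suburban: Wₕ = 0.19624148; term = 0.19624148²·(1 − 0.17033898)·310.6/804 = 0.012343198.
Urban: Wₕ = 0.23237153; term = 0.23237153²·(1 − 0.18446949)·73.8/1031 = 0.0031521272.
Rural: Wₕ = 0.57138699; term = 0.57138699²·(1 − 0.23459216)·111.4/3224 = 0.0086346307.
Sum = 0.024129956.
SE = √(0.024129956) = 0.15534.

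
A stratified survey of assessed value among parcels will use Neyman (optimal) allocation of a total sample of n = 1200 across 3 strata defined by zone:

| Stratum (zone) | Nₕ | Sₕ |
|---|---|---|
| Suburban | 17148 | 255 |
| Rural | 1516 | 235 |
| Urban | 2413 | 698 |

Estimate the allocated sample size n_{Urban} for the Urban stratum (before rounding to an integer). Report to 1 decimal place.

315.1

Neyman allocation: nₕ = n·NₕSₕ / Σⱼ NⱼSⱼ.
Σ NⱼSⱼ = 17148·255 + 1516·235 + 2413·698 = 6.413274 × 10^6.
n_{Urban} = 1200·2413·698 / (6.413274 × 10^6) = 315.1.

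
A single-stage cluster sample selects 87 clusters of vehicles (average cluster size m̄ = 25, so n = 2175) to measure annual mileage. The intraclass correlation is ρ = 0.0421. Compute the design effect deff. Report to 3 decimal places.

2.010

deff = 1 + (25 − 1)·0.0421 = 1 + 1.0104 = 2.0104.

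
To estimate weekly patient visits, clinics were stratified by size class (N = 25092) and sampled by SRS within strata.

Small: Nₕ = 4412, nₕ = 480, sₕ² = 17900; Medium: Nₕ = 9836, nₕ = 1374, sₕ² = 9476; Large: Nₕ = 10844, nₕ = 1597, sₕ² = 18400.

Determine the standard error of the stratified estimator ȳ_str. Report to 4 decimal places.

1.9427

Var(ȳ_str) = Σₕ Wₕ²(1 − fₕ)sₕ²/nₕ with Wₕ = Nₕ/N, N = 25092.
Small: Wₕ = 0.17583293; term = 0.17583293²·(1 − 0.10879420)·17900/480 = 1.0275199.
Medium: Wₕ = 0.39199745; term = 0.39199745²·(1 − 0.13969093)·9476/1374 = 0.91171543.
Large: Wₕ = 0.43216962; term = 0.43216962²·(1 − 0.14727038)·18400/1597 = 1.8349858.
Sum = 3.7742211.
SE = √(3.7742211) = 1.9427.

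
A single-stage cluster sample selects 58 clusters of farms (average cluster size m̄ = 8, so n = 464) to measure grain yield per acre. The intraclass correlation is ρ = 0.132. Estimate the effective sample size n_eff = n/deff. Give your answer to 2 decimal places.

241.16

deff = 1 + (8 − 1)·0.132 = 1 + 0.924 = 1.924.
n_eff = 464 / 1.924 = 241.16.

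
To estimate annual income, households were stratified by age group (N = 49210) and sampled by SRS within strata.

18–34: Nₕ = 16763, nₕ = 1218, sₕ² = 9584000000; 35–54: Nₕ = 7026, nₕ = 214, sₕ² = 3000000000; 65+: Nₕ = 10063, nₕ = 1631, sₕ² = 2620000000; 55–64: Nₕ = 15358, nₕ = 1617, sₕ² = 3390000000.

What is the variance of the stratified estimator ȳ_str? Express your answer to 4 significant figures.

Var(ȳ_str) = Σₕ Wₕ²(1 − fₕ)sₕ²/nₕ with Wₕ = Nₕ/N, N = 49210.
18–34: Wₕ = 0.34064215; term = 0.34064215²·(1 − 0.07266003)·9584000000/1218 = 846711.11.
35–54: Wₕ = 0.14277586; term = 0.14277586²·(1 − 0.03045830)·3000000000/214 = 277066.19.
65+: Wₕ = 0.20449096; term = 0.20449096²·(1 − 0.16207890)·2620000000/1631 = 56285.778.
55–64: Wₕ = 0.31209104; term = 0.31209104²·(1 − 0.10528715)·3390000000/1617 = 182698.91.
Sum = 1.362762 × 10^6.

1.363 × 10^6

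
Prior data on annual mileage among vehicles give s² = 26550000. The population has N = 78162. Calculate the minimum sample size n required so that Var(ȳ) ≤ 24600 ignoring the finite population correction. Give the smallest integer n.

Without fpc, n₀ = s²/D = 26550000/24600 = 1079.2683.
Rounding up, n = 1080.

1080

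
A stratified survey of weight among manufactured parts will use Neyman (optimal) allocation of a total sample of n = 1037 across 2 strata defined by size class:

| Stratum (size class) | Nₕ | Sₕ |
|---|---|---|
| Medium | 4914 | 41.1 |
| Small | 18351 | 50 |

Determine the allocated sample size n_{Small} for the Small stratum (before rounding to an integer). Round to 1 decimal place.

Neyman allocation: nₕ = n·NₕSₕ / Σⱼ NⱼSⱼ.
Σ NⱼSⱼ = 4914·41.1 + 18351·50 = 1.1195154 × 10^6.
n_{Small} = 1037·18351·50 / (1.1195154 × 10^6) = 849.9.

849.9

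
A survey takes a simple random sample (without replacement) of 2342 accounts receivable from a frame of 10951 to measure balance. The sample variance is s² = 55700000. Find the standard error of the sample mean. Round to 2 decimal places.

Under SRS without replacement, Var(ȳ) = (1 − f)·s²/n with f = n/N = 2342/10951 = 0.21386175.
Var(ȳ) = (1 − 0.21386175)·55700000/2342 = 0.78613825·23783.091 = 18696.798.
SE(ȳ) = √(18696.798) = 136.74.

136.74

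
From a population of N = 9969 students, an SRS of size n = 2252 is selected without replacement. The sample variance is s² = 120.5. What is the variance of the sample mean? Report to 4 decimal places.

0.0414

Under SRS without replacement, Var(ȳ) = (1 − f)·s²/n with f = n/N = 2252/9969 = 0.22590029.
Var(ȳ) = (1 − 0.22590029)·120.5/2252 = 0.77409971·0.053507993 = 0.041420522.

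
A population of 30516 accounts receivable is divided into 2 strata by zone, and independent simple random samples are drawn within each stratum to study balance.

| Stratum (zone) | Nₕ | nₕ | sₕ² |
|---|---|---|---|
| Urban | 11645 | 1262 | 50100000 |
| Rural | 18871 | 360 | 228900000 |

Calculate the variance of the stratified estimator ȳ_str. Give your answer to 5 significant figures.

Var(ȳ_str) = Σₕ Wₕ²(1 − fₕ)sₕ²/nₕ with Wₕ = Nₕ/N, N = 30516.
Urban: Wₕ = 0.38160309; term = 0.38160309²·(1 − 0.10837269)·50100000/1262 = 5154.4877.
Rural: Wₕ = 0.61839691; term = 0.61839691²·(1 − 0.01907689)·228900000/360 = 238513.45.
Sum = 243667.94.

243670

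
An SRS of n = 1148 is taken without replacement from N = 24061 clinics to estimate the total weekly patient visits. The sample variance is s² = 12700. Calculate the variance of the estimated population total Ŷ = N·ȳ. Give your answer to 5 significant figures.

6.0990 × 10^9

Var(Ŷ) = N²·Var(ȳ) = N²·(1 − n/N)·s²/n.
f = 1148/24061 = 0.04771207; Var(ȳ) = 0.95228793·12700/1148 = 10.534893.
Var(Ŷ) = 24061² · 10.534893 = 6.0989837 × 10^9.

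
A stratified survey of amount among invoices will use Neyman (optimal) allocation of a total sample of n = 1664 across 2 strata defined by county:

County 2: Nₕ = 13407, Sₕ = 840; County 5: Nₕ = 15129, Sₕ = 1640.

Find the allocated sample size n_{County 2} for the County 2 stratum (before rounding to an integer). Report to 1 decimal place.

519.5

Neyman allocation: nₕ = n·NₕSₕ / Σⱼ NⱼSⱼ.
Σ NⱼSⱼ = 13407·840 + 15129·1640 = 3.607344 × 10^7.
n_{County 2} = 1664·13407·840 / (3.607344 × 10^7) = 519.5.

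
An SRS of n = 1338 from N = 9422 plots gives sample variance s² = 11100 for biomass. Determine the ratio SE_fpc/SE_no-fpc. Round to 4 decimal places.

0.9263

f = n/N = 1338/9422 = 0.14200807.
SE_no-fpc = √(s²/n) = 2.8802715; SE_fpc = √((1−f)s²/n) = 2.6679337.
Ratio = √(1−f) = 0.92627854.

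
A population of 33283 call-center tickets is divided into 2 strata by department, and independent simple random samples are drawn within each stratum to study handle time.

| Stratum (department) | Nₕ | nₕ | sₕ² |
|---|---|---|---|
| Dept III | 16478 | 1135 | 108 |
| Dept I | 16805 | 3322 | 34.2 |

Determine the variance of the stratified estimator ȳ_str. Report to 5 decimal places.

Var(ȳ_str) = Σₕ Wₕ²(1 − fₕ)sₕ²/nₕ with Wₕ = Nₕ/N, N = 33283.
Dept III: Wₕ = 0.49508758; term = 0.49508758²·(1 − 0.06887972)·108/1135 = 0.021716896.
Dept I: Wₕ = 0.50491242; term = 0.50491242²·(1 − 0.19767926)·34.2/3322 = 0.002105749.
Sum = 0.023822645.

0.02382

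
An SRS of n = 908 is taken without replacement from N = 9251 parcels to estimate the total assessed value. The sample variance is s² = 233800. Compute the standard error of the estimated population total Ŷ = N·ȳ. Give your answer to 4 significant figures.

141000

Var(Ŷ) = N²·Var(ȳ) = N²·(1 − n/N)·s²/n.
f = 908/9251 = 0.09815155; Var(ȳ) = 0.90184845·233800/908 = 232.21604.
Var(Ŷ) = 9251² · 232.21604 = 1.9873281 × 10^10.
SE(Ŷ) = √(1.9873281 × 10^10) = 141000.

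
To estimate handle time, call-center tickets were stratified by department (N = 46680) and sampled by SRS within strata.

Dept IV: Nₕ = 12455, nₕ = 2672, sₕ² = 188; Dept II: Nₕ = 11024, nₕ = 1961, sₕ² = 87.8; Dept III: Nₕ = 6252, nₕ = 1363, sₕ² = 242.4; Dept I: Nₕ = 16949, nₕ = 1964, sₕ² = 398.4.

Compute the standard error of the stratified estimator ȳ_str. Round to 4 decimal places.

0.1792

Var(ȳ_str) = Σₕ Wₕ²(1 − fₕ)sₕ²/nₕ with Wₕ = Nₕ/N, N = 46680.
Dept IV: Wₕ = 0.26681662; term = 0.26681662²·(1 − 0.21453232)·188/2672 = 0.0039343726.
Dept II: Wₕ = 0.23616110; term = 0.23616110²·(1 − 0.17788462)·87.8/1961 = 0.0020528935.
Dept III: Wₕ = 0.13393316; term = 0.13393316²·(1 − 0.21801024)·242.4/1363 = 0.0024946756.
Dept I: Wₕ = 0.36308912; term = 0.36308912²·(1 − 0.11587704)·398.4/1964 = 0.023643784.
Sum = 0.032125726.
SE = √(0.032125726) = 0.1792.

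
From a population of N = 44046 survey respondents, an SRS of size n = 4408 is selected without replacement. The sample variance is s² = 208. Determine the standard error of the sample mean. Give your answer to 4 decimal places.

Under SRS without replacement, Var(ȳ) = (1 − f)·s²/n with f = n/N = 4408/44046 = 0.10007719.
Var(ȳ) = (1 − 0.10007719)·208/4408 = 0.89992281·0.047186933 = 0.042464597.
SE(ȳ) = √(0.042464597) = 0.2061.

0.2061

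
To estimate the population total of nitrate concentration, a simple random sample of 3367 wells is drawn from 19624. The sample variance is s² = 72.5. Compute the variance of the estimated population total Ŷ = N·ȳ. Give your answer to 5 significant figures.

6.8695 × 10^6

Var(Ŷ) = N²·Var(ȳ) = N²·(1 − n/N)·s²/n.
f = 3367/19624 = 0.17157562; Var(ȳ) = 0.82842438·72.5/3367 = 0.017838066.
Var(Ŷ) = 19624² · 0.017838066 = 6.8694638 × 10^6.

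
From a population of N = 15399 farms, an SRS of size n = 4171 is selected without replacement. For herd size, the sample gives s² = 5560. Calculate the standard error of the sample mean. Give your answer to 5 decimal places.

Under SRS without replacement, Var(ȳ) = (1 − f)·s²/n with f = n/N = 4171/15399 = 0.27086174.
Var(ȳ) = (1 − 0.27086174)·5560/4171 = 0.72913826·1.3330137 = 0.97195126.
SE(ȳ) = √(0.97195126) = 0.98588.

0.98588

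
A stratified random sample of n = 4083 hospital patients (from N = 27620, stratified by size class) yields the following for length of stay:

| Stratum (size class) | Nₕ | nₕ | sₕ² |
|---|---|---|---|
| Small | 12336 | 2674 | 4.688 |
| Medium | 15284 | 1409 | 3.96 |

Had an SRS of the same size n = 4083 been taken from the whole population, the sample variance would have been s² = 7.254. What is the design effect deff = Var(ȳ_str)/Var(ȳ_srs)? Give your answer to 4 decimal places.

Var(ȳ_str) = Σ Wₕ²(1−fₕ)sₕ²/nₕ with Wₕ = Nₕ/27620:
  Small: (12336/27620)²·(1−2674/12336)·4.688/2674 = 2.7391779 × 10^-4
  Medium: (15284/27620)²·(1−1409/15284)·3.96/1409 = 7.8128028 × 10^-4
  → Var(ȳ_str) = 0.0010551981.
Var(ȳ_srs) = (1 − 4083/27620)·7.254/4083 = 0.0015139991.
deff = 0.0010551981 / 0.0015139991 = 0.6970.

0.6970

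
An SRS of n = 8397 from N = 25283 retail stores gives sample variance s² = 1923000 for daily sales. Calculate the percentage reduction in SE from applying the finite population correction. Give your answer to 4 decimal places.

18.2761

f = n/N = 8397/25283 = 0.33212040.
SE_no-fpc = √(s²/n) = 15.133088; SE_fpc = √((1−f)s²/n) = 12.36735.
Ratio = √(1−f) = 0.81723901. Reduction = 100·(1 − 0.81723901) = 18.2761%.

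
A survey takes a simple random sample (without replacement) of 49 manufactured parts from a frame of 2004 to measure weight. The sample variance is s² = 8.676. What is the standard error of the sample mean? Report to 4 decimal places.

Under SRS without replacement, Var(ȳ) = (1 − f)·s²/n with f = n/N = 49/2004 = 0.02445110.
Var(ȳ) = (1 − 0.02445110)·8.676/49 = 0.97554890·0.17706122 = 0.17273188.
SE(ȳ) = √(0.17273188) = 0.4156.

0.4156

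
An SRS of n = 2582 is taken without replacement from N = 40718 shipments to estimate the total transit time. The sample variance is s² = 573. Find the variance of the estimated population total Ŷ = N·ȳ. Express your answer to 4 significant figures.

3.446 × 10^8

Var(Ŷ) = N²·Var(ȳ) = N²·(1 − n/N)·s²/n.
f = 2582/40718 = 0.06341176; Var(ȳ) = 0.93658824·573/2582 = 0.20784859.
Var(Ŷ) = 40718² · 0.20784859 = 3.4460372 × 10^8.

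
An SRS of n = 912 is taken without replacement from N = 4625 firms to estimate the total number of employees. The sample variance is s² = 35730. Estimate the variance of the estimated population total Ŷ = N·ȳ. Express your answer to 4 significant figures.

Var(Ŷ) = N²·Var(ȳ) = N²·(1 − n/N)·s²/n.
f = 912/4625 = 0.19718919; Var(ȳ) = 0.80281081·35730/912 = 31.452226.
Var(Ŷ) = 4625² · 31.452226 = 6.7278277 × 10^8.

6.728 × 10^8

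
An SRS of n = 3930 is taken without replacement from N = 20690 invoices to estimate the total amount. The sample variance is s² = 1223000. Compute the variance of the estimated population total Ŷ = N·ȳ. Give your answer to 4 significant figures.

Var(Ŷ) = N²·Var(ȳ) = N²·(1 − n/N)·s²/n.
f = 3930/20690 = 0.18994683; Var(ȳ) = 0.81005317·1223000/3930 = 252.08525.
Var(Ŷ) = 20690² · 252.08525 = 1.0791167 × 10^11.

1.079 × 10^11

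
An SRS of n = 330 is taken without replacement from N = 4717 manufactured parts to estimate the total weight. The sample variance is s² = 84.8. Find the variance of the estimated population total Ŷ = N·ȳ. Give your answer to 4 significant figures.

Var(Ŷ) = N²·Var(ȳ) = N²·(1 − n/N)·s²/n.
f = 330/4717 = 0.06995972; Var(ȳ) = 0.93004028·84.8/330 = 0.23899217.
Var(Ŷ) = 4717² · 0.23899217 = 5.3175971 × 10^6.

5.318 × 10^6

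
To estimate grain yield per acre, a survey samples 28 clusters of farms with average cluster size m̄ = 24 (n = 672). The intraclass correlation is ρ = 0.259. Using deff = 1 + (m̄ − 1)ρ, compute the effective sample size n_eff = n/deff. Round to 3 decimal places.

96.593

deff = 1 + (24 − 1)·0.259 = 1 + 5.957 = 6.957.
n_eff = 672 / 6.957 = 96.593.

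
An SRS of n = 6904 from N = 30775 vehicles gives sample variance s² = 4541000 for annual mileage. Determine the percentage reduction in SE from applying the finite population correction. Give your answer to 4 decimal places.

11.9283

f = n/N = 6904/30775 = 0.22433794.
SE_no-fpc = √(s²/n) = 25.646338; SE_fpc = √((1−f)s²/n) = 22.58716.
Ratio = √(1−f) = 0.88071679. Reduction = 100·(1 − 0.88071679) = 11.9283%.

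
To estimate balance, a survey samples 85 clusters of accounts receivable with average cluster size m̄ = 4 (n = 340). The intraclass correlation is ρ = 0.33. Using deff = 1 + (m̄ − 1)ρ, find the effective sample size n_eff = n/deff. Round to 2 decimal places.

deff = 1 + (4 − 1)·0.33 = 1 + 0.99 = 1.99.
n_eff = 340 / 1.99 = 170.85.

170.85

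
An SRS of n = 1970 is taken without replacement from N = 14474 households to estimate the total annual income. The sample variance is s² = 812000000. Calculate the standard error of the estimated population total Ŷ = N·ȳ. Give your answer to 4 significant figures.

8.637 × 10^6

Var(Ŷ) = N²·Var(ȳ) = N²·(1 − n/N)·s²/n.
f = 1970/14474 = 0.13610612; Var(ȳ) = 0.86389388·812000000/1970 = 356082.15.
Var(Ŷ) = 14474² · 356082.15 = 7.4598027 × 10^13.
SE(Ŷ) = √(7.4598027 × 10^13) = 8.637 × 10^6.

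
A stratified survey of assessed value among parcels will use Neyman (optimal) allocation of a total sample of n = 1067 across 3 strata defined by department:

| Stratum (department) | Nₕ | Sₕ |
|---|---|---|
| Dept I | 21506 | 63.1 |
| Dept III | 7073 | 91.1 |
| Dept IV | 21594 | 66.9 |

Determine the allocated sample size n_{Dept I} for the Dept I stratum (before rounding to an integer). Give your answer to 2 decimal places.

Neyman allocation: nₕ = n·NₕSₕ / Σⱼ NⱼSⱼ.
Σ NⱼSⱼ = 21506·63.1 + 7073·91.1 + 21594·66.9 = 3.4460175 × 10^6.
n_{Dept I} = 1067·21506·63.1 / (3.4460175 × 10^6) = 420.18.

420.18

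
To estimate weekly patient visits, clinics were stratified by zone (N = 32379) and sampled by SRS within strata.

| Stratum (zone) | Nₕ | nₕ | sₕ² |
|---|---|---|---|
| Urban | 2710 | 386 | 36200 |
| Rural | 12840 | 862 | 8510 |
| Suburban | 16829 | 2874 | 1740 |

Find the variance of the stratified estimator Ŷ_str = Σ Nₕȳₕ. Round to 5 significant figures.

Var(Ŷ_str) = Σₕ Nₕ²(1 − fₕ)sₕ²/nₕ.
Urban: 2710²·(1 − 386/2710)·36200/386 = 5.906452 × 10^8.
Rural: 12840²·(1 − 862/12840)·8510/862 = 1.5183491 × 10^9.
Suburban: 16829²·(1 − 2874/16829)·1740/2874 = 1.4218397 × 10^8.
Sum = 2.2511783 × 10^9.

2.2512 × 10^9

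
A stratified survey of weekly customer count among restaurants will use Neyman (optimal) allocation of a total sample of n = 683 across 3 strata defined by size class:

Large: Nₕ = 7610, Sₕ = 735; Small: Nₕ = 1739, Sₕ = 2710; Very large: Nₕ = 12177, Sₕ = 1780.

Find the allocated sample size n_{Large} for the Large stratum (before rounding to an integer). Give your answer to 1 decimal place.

119.5

Neyman allocation: nₕ = n·NₕSₕ / Σⱼ NⱼSⱼ.
Σ NⱼSⱼ = 7610·735 + 1739·2710 + 12177·1780 = 3.19811 × 10^7.
n_{Large} = 683·7610·735 / (3.19811 × 10^7) = 119.5.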